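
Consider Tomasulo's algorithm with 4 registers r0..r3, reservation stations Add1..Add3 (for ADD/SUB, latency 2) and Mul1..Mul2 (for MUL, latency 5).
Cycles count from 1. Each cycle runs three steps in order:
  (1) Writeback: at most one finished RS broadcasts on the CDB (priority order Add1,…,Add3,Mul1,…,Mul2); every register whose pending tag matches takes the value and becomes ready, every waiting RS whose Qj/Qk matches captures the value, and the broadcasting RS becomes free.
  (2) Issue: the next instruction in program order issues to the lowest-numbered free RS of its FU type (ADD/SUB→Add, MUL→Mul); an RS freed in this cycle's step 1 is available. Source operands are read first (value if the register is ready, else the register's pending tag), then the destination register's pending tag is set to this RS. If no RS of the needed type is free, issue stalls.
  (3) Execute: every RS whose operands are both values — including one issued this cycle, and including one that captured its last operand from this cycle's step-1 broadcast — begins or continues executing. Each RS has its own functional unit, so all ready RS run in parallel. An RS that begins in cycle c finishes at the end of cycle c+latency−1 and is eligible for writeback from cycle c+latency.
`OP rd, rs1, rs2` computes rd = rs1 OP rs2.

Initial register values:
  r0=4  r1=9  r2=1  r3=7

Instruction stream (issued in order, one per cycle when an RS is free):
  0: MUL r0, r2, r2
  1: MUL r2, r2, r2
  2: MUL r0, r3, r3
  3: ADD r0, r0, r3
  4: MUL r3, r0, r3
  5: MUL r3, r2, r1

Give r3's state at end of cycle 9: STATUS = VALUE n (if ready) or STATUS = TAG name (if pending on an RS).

STATUS = TAG Mul2

c1: issue MUL r0<-Mul1 | r0:Mul1,r1:9,r2:1,r3:7
c2: issue MUL r2<-Mul2 | r0:Mul1,r1:9,r2:Mul2,r3:7
c3: stall | r0:Mul1,r1:9,r2:Mul2,r3:7
c4: stall | r0:Mul1,r1:9,r2:Mul2,r3:7
c5: stall | r0:Mul1,r1:9,r2:Mul2,r3:7
c6: CDB Mul1=1; issue MUL r0<-Mul1 | r0:Mul1,r1:9,r2:Mul2,r3:7
c7: CDB Mul2=1; issue ADD r0<-Add1 | r0:Add1,r1:9,r2:1,r3:7
c8: issue MUL r3<-Mul2 | r0:Add1,r1:9,r2:1,r3:Mul2
c9: stall | r0:Add1,r1:9,r2:1,r3:Mul2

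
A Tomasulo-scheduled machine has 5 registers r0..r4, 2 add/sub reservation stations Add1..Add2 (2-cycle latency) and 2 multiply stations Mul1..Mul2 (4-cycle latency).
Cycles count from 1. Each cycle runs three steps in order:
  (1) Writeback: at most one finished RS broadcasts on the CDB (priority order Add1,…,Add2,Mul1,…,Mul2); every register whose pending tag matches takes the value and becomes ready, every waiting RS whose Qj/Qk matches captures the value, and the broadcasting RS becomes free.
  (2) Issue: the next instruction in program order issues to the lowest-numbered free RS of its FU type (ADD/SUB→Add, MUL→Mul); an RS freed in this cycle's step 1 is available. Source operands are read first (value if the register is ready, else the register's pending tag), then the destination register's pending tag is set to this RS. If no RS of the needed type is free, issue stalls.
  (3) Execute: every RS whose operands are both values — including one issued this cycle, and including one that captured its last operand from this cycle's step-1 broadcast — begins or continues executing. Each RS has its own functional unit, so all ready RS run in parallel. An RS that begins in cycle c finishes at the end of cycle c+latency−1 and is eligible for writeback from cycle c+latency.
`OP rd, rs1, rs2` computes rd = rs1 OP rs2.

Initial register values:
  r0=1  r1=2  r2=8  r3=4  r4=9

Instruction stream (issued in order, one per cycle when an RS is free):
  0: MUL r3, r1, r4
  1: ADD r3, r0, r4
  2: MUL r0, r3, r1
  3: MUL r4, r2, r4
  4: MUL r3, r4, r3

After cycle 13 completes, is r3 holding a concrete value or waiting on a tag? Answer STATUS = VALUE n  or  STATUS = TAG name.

STATUS = VALUE 720

c1: issue MUL r3<-Mul1 | r0:1,r1:2,r2:8,r3:Mul1,r4:9
c2: issue ADD r3<-Add1 | r0:1,r1:2,r2:8,r3:Add1,r4:9
c3: issue MUL r0<-Mul2 | r0:Mul2,r1:2,r2:8,r3:Add1,r4:9
c4: CDB Add1=10; stall | r0:Mul2,r1:2,r2:8,r3:10,r4:9
c5: CDB Mul1=18; issue MUL r4<-Mul1 | r0:Mul2,r1:2,r2:8,r3:10,r4:Mul1
c6: stall | r0:Mul2,r1:2,r2:8,r3:10,r4:Mul1
c7: stall | r0:Mul2,r1:2,r2:8,r3:10,r4:Mul1
c8: CDB Mul2=20; issue MUL r3<-Mul2 | r0:20,r1:2,r2:8,r3:Mul2,r4:Mul1
c9: CDB Mul1=72 | r0:20,r1:2,r2:8,r3:Mul2,r4:72
c10: - | r0:20,r1:2,r2:8,r3:Mul2,r4:72
c11: - | r0:20,r1:2,r2:8,r3:Mul2,r4:72
c12: - | r0:20,r1:2,r2:8,r3:Mul2,r4:72
c13: CDB Mul2=720 | r0:20,r1:2,r2:8,r3:720,r4:72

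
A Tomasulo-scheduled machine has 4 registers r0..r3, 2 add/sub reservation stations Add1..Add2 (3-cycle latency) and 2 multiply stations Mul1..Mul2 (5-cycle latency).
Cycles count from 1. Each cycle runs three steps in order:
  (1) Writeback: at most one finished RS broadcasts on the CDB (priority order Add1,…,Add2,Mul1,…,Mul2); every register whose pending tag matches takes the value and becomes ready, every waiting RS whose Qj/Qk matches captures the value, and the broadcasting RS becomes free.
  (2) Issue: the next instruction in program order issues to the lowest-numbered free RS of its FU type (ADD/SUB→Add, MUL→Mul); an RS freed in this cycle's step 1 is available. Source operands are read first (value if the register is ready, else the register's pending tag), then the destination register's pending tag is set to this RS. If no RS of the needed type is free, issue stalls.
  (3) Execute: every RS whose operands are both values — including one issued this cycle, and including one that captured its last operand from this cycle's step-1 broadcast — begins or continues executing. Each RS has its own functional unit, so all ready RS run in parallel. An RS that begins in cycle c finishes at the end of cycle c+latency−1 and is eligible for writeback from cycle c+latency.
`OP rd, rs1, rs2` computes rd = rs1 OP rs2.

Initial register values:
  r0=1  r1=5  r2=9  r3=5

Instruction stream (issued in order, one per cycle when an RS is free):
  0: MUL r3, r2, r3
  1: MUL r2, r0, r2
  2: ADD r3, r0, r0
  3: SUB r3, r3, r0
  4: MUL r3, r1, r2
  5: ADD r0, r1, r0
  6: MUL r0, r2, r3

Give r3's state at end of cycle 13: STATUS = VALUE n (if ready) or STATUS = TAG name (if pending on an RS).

STATUS = VALUE 45

  c1: issue MUL r3<-Mul1  regs: r0:1,r1:5,r2:9,r3:Mul1
  c2: issue MUL r2<-Mul2  regs: r0:1,r1:5,r2:Mul2,r3:Mul1
  c3: issue ADD r3<-Add1  regs: r0:1,r1:5,r2:Mul2,r3:Add1
  c4: issue SUB r3<-Add2  regs: r0:1,r1:5,r2:Mul2,r3:Add2
  c5: stall  regs: r0:1,r1:5,r2:Mul2,r3:Add2
  c6: CDB Add1=2; stall  regs: r0:1,r1:5,r2:Mul2,r3:Add2
  c7: CDB Mul1=45; issue MUL r3<-Mul1  regs: r0:1,r1:5,r2:Mul2,r3:Mul1
  c8: CDB Mul2=9; issue ADD r0<-Add1  regs: r0:Add1,r1:5,r2:9,r3:Mul1
  c9: CDB Add2=1; issue MUL r0<-Mul2  regs: r0:Mul2,r1:5,r2:9,r3:Mul1
  c10: -  regs: r0:Mul2,r1:5,r2:9,r3:Mul1
  c11: CDB Add1=6  regs: r0:Mul2,r1:5,r2:9,r3:Mul1
  c12: -  regs: r0:Mul2,r1:5,r2:9,r3:Mul1
  c13: CDB Mul1=45  regs: r0:Mul2,r1:5,r2:9,r3:45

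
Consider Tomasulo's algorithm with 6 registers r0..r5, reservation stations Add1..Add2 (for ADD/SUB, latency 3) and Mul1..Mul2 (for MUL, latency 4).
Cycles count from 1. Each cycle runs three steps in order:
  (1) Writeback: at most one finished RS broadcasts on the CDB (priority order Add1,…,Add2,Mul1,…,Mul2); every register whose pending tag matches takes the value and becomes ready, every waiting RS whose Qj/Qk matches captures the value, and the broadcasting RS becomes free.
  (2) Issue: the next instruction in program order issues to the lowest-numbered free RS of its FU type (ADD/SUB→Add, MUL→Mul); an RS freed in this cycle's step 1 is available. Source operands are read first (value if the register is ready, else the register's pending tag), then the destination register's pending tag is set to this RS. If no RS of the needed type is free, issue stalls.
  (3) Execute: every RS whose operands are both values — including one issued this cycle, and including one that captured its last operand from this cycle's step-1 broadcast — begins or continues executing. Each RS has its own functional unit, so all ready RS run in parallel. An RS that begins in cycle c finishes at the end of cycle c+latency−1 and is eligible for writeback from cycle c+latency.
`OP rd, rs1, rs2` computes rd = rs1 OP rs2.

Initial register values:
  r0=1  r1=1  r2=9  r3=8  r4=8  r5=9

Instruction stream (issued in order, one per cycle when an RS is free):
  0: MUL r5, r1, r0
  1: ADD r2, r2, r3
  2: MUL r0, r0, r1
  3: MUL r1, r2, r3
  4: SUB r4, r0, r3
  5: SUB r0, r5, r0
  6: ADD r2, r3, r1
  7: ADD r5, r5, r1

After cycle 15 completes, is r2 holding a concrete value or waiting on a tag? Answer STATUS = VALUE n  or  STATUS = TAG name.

  c1: issue MUL r5<-Mul1  regs: r0:1,r1:1,r2:9,r3:8,r4:8,r5:Mul1
  c2: issue ADD r2<-Add1  regs: r0:1,r1:1,r2:Add1,r3:8,r4:8,r5:Mul1
  c3: issue MUL r0<-Mul2  regs: r0:Mul2,r1:1,r2:Add1,r3:8,r4:8,r5:Mul1
  c4: stall  regs: r0:Mul2,r1:1,r2:Add1,r3:8,r4:8,r5:Mul1
  c5: CDB Add1=17; stall  regs: r0:Mul2,r1:1,r2:17,r3:8,r4:8,r5:Mul1
  c6: CDB Mul1=1; issue MUL r1<-Mul1  regs: r0:Mul2,r1:Mul1,r2:17,r3:8,r4:8,r5:1
  c7: CDB Mul2=1; issue SUB r4<-Add1  regs: r0:1,r1:Mul1,r2:17,r3:8,r4:Add1,r5:1
  c8: issue SUB r0<-Add2  regs: r0:Add2,r1:Mul1,r2:17,r3:8,r4:Add1,r5:1
  c9: stall  regs: r0:Add2,r1:Mul1,r2:17,r3:8,r4:Add1,r5:1
  c10: CDB Add1=-7; issue ADD r2<-Add1  regs: r0:Add2,r1:Mul1,r2:Add1,r3:8,r4:-7,r5:1
  c11: CDB Add2=0; issue ADD r5<-Add2  regs: r0:0,r1:Mul1,r2:Add1,r3:8,r4:-7,r5:Add2
  c12: CDB Mul1=136  regs: r0:0,r1:136,r2:Add1,r3:8,r4:-7,r5:Add2
  c13: -  regs: r0:0,r1:136,r2:Add1,r3:8,r4:-7,r5:Add2
  c14: -  regs: r0:0,r1:136,r2:Add1,r3:8,r4:-7,r5:Add2
  c15: CDB Add1=144  regs: r0:0,r1:136,r2:144,r3:8,r4:-7,r5:Add2

STATUS = VALUE 144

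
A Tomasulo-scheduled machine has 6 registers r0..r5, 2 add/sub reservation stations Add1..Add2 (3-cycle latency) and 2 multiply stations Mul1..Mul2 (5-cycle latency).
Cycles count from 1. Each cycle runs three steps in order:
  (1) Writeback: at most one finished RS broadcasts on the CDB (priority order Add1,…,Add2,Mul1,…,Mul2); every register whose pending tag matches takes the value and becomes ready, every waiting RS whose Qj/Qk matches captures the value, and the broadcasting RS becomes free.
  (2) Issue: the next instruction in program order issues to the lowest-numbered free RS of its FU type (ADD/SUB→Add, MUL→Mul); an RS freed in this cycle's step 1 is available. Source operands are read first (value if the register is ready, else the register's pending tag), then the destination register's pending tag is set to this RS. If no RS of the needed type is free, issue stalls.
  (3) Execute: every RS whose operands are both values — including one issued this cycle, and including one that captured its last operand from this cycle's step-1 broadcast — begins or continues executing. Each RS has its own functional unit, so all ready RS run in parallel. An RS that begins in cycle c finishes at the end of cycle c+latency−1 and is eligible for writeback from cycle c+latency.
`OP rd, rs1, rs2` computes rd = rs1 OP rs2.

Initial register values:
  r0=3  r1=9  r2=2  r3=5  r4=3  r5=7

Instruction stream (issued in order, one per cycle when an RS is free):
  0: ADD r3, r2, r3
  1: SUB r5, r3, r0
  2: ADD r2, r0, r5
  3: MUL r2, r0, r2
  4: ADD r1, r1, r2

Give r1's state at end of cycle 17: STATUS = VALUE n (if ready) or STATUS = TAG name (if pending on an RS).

c1: issue ADD r3<-Add1 | r0:3,r1:9,r2:2,r3:Add1,r4:3,r5:7
c2: issue SUB r5<-Add2 | r0:3,r1:9,r2:2,r3:Add1,r4:3,r5:Add2
c3: stall | r0:3,r1:9,r2:2,r3:Add1,r4:3,r5:Add2
c4: CDB Add1=7; issue ADD r2<-Add1 | r0:3,r1:9,r2:Add1,r3:7,r4:3,r5:Add2
c5: issue MUL r2<-Mul1 | r0:3,r1:9,r2:Mul1,r3:7,r4:3,r5:Add2
c6: stall | r0:3,r1:9,r2:Mul1,r3:7,r4:3,r5:Add2
c7: CDB Add2=4; issue ADD r1<-Add2 | r0:3,r1:Add2,r2:Mul1,r3:7,r4:3,r5:4
c8: - | r0:3,r1:Add2,r2:Mul1,r3:7,r4:3,r5:4
c9: - | r0:3,r1:Add2,r2:Mul1,r3:7,r4:3,r5:4
c10: CDB Add1=7 | r0:3,r1:Add2,r2:Mul1,r3:7,r4:3,r5:4
c11: - | r0:3,r1:Add2,r2:Mul1,r3:7,r4:3,r5:4
c12: - | r0:3,r1:Add2,r2:Mul1,r3:7,r4:3,r5:4
c13: - | r0:3,r1:Add2,r2:Mul1,r3:7,r4:3,r5:4
c14: - | r0:3,r1:Add2,r2:Mul1,r3:7,r4:3,r5:4
c15: CDB Mul1=21 | r0:3,r1:Add2,r2:21,r3:7,r4:3,r5:4
c16: - | r0:3,r1:Add2,r2:21,r3:7,r4:3,r5:4
c17: - | r0:3,r1:Add2,r2:21,r3:7,r4:3,r5:4

STATUS = TAG Add2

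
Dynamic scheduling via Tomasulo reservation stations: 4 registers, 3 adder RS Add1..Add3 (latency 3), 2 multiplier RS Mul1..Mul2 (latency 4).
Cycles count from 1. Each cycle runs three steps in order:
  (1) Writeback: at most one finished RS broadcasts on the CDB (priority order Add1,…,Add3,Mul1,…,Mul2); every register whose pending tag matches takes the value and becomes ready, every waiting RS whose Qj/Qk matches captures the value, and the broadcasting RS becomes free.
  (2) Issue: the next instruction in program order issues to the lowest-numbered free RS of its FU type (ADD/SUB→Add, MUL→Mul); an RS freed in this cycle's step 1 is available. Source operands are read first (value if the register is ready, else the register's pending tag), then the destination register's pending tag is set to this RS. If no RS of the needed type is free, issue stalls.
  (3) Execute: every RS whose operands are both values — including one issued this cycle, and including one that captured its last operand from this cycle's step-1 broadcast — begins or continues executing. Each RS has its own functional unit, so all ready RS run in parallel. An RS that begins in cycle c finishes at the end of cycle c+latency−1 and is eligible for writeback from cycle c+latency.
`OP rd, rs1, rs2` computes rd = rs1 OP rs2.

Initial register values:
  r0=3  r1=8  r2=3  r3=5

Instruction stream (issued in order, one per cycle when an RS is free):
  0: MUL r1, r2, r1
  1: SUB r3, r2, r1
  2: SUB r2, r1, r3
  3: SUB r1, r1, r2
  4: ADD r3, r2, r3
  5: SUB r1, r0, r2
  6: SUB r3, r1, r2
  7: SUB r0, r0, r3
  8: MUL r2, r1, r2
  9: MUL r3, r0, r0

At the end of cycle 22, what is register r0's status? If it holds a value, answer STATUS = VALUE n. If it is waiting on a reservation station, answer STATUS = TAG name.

  c1: issue MUL r1<-Mul1  regs: r0:3,r1:Mul1,r2:3,r3:5
  c2: issue SUB r3<-Add1  regs: r0:3,r1:Mul1,r2:3,r3:Add1
  c3: issue SUB r2<-Add2  regs: r0:3,r1:Mul1,r2:Add2,r3:Add1
  c4: issue SUB r1<-Add3  regs: r0:3,r1:Add3,r2:Add2,r3:Add1
  c5: CDB Mul1=24; stall  regs: r0:3,r1:Add3,r2:Add2,r3:Add1
  c6: stall  regs: r0:3,r1:Add3,r2:Add2,r3:Add1
  c7: stall  regs: r0:3,r1:Add3,r2:Add2,r3:Add1
  c8: CDB Add1=-21; issue ADD r3<-Add1  regs: r0:3,r1:Add3,r2:Add2,r3:Add1
  c9: stall  regs: r0:3,r1:Add3,r2:Add2,r3:Add1
  c10: stall  regs: r0:3,r1:Add3,r2:Add2,r3:Add1
  c11: CDB Add2=45; issue SUB r1<-Add2  regs: r0:3,r1:Add2,r2:45,r3:Add1
  c12: stall  regs: r0:3,r1:Add2,r2:45,r3:Add1
  c13: stall  regs: r0:3,r1:Add2,r2:45,r3:Add1
  c14: CDB Add1=24; issue SUB r3<-Add1  regs: r0:3,r1:Add2,r2:45,r3:Add1
  c15: CDB Add2=-42; issue SUB r0<-Add2  regs: r0:Add2,r1:-42,r2:45,r3:Add1
  c16: CDB Add3=-21; issue MUL r2<-Mul1  regs: r0:Add2,r1:-42,r2:Mul1,r3:Add1
  c17: issue MUL r3<-Mul2  regs: r0:Add2,r1:-42,r2:Mul1,r3:Mul2
  c18: CDB Add1=-87  regs: r0:Add2,r1:-42,r2:Mul1,r3:Mul2
  c19: -  regs: r0:Add2,r1:-42,r2:Mul1,r3:Mul2
  c20: CDB Mul1=-1890  regs: r0:Add2,r1:-42,r2:-1890,r3:Mul2
  c21: CDB Add2=90  regs: r0:90,r1:-42,r2:-1890,r3:Mul2
  c22: -  regs: r0:90,r1:-42,r2:-1890,r3:Mul2

STATUS = VALUE 90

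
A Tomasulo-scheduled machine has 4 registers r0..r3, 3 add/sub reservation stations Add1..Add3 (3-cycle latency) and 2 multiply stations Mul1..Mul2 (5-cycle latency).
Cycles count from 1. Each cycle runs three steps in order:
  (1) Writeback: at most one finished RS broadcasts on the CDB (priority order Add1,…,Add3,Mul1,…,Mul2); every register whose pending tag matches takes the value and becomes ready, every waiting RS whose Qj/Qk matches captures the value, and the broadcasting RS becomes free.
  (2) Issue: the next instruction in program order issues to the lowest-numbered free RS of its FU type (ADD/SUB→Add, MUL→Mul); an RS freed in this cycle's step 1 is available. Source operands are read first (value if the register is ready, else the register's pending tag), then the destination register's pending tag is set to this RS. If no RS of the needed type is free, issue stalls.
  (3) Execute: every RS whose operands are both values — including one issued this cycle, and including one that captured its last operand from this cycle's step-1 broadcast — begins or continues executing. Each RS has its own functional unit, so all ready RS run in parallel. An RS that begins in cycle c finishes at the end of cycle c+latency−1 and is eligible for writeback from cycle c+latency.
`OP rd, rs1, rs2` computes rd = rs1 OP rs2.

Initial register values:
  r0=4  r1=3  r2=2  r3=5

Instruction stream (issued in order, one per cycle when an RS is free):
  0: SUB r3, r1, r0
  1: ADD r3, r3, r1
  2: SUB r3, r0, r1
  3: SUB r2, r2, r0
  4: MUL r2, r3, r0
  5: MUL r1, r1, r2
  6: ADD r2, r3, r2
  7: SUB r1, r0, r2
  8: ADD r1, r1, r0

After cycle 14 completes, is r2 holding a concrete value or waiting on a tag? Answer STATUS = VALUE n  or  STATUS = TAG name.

STATUS = VALUE 5

cycle 1: issue SUB r3<-Add1 // r0:4,r1:3,r2:2,r3:Add1
cycle 2: issue ADD r3<-Add2 // r0:4,r1:3,r2:2,r3:Add2
cycle 3: issue SUB r3<-Add3 // r0:4,r1:3,r2:2,r3:Add3
cycle 4: CDB Add1=-1; issue SUB r2<-Add1 // r0:4,r1:3,r2:Add1,r3:Add3
cycle 5: issue MUL r2<-Mul1 // r0:4,r1:3,r2:Mul1,r3:Add3
cycle 6: CDB Add3=1; issue MUL r1<-Mul2 // r0:4,r1:Mul2,r2:Mul1,r3:1
cycle 7: CDB Add1=-2; issue ADD r2<-Add1 // r0:4,r1:Mul2,r2:Add1,r3:1
cycle 8: CDB Add2=2; issue SUB r1<-Add2 // r0:4,r1:Add2,r2:Add1,r3:1
cycle 9: issue ADD r1<-Add3 // r0:4,r1:Add3,r2:Add1,r3:1
cycle 10: - // r0:4,r1:Add3,r2:Add1,r3:1
cycle 11: CDB Mul1=4 // r0:4,r1:Add3,r2:Add1,r3:1
cycle 12: - // r0:4,r1:Add3,r2:Add1,r3:1
cycle 13: - // r0:4,r1:Add3,r2:Add1,r3:1
cycle 14: CDB Add1=5 // r0:4,r1:Add3,r2:5,r3:1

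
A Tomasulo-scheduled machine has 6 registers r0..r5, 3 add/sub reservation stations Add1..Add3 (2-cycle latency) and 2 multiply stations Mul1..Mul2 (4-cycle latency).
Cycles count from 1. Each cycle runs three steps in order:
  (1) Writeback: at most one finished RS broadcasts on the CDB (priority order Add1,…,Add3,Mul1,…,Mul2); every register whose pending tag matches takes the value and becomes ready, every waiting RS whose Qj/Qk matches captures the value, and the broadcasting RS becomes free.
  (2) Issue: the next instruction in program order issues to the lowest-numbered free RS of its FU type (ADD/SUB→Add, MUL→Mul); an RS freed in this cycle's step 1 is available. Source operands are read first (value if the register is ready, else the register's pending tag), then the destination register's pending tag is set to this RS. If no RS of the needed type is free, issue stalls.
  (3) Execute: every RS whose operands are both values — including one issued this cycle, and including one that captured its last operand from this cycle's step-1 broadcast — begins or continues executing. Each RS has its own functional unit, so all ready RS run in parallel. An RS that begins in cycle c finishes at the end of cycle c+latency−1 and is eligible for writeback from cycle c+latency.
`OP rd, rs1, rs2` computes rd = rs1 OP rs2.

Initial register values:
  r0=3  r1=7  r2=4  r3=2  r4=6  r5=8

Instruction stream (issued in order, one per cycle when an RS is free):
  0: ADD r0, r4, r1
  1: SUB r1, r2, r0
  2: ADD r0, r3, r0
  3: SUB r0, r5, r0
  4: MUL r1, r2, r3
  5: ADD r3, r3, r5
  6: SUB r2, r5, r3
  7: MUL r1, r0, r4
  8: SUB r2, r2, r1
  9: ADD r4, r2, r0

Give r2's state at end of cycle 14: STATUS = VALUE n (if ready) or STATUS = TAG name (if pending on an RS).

  c1: issue ADD r0<-Add1  regs: r0:Add1,r1:7,r2:4,r3:2,r4:6,r5:8
  c2: issue SUB r1<-Add2  regs: r0:Add1,r1:Add2,r2:4,r3:2,r4:6,r5:8
  c3: CDB Add1=13; issue ADD r0<-Add1  regs: r0:Add1,r1:Add2,r2:4,r3:2,r4:6,r5:8
  c4: issue SUB r0<-Add3  regs: r0:Add3,r1:Add2,r2:4,r3:2,r4:6,r5:8
  c5: CDB Add1=15; issue MUL r1<-Mul1  regs: r0:Add3,r1:Mul1,r2:4,r3:2,r4:6,r5:8
  c6: CDB Add2=-9; issue ADD r3<-Add1  regs: r0:Add3,r1:Mul1,r2:4,r3:Add1,r4:6,r5:8
  c7: CDB Add3=-7; issue SUB r2<-Add2  regs: r0:-7,r1:Mul1,r2:Add2,r3:Add1,r4:6,r5:8
  c8: CDB Add1=10; issue MUL r1<-Mul2  regs: r0:-7,r1:Mul2,r2:Add2,r3:10,r4:6,r5:8
  c9: CDB Mul1=8; issue SUB r2<-Add1  regs: r0:-7,r1:Mul2,r2:Add1,r3:10,r4:6,r5:8
  c10: CDB Add2=-2; issue ADD r4<-Add2  regs: r0:-7,r1:Mul2,r2:Add1,r3:10,r4:Add2,r5:8
  c11: -  regs: r0:-7,r1:Mul2,r2:Add1,r3:10,r4:Add2,r5:8
  c12: CDB Mul2=-42  regs: r0:-7,r1:-42,r2:Add1,r3:10,r4:Add2,r5:8
  c13: -  regs: r0:-7,r1:-42,r2:Add1,r3:10,r4:Add2,r5:8
  c14: CDB Add1=40  regs: r0:-7,r1:-42,r2:40,r3:10,r4:Add2,r5:8

STATUS = VALUE 40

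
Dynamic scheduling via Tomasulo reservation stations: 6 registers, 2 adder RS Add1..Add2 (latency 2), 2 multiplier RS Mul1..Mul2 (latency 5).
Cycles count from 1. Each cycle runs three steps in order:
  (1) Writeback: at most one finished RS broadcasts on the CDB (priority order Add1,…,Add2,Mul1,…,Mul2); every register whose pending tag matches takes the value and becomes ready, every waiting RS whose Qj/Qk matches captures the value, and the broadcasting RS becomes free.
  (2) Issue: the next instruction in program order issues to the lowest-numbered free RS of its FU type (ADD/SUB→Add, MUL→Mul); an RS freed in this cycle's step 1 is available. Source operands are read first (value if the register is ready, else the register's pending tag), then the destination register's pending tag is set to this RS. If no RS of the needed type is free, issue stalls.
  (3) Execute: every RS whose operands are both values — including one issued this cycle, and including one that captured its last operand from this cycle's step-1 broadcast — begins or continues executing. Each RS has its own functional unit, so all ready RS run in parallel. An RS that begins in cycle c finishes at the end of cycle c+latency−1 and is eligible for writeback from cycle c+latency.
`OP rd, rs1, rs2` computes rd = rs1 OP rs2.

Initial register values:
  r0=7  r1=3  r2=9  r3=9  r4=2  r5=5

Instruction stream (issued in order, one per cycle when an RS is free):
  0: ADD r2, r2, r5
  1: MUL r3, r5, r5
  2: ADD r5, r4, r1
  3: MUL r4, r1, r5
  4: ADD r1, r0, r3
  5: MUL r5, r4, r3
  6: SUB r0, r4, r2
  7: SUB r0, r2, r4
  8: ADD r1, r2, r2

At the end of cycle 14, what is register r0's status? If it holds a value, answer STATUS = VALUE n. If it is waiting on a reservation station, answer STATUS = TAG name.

c1: issue ADD r2<-Add1 | r0:7,r1:3,r2:Add1,r3:9,r4:2,r5:5
c2: issue MUL r3<-Mul1 | r0:7,r1:3,r2:Add1,r3:Mul1,r4:2,r5:5
c3: CDB Add1=14; issue ADD r5<-Add1 | r0:7,r1:3,r2:14,r3:Mul1,r4:2,r5:Add1
c4: issue MUL r4<-Mul2 | r0:7,r1:3,r2:14,r3:Mul1,r4:Mul2,r5:Add1
c5: CDB Add1=5; issue ADD r1<-Add1 | r0:7,r1:Add1,r2:14,r3:Mul1,r4:Mul2,r5:5
c6: stall | r0:7,r1:Add1,r2:14,r3:Mul1,r4:Mul2,r5:5
c7: CDB Mul1=25; issue MUL r5<-Mul1 | r0:7,r1:Add1,r2:14,r3:25,r4:Mul2,r5:Mul1
c8: issue SUB r0<-Add2 | r0:Add2,r1:Add1,r2:14,r3:25,r4:Mul2,r5:Mul1
c9: CDB Add1=32; issue SUB r0<-Add1 | r0:Add1,r1:32,r2:14,r3:25,r4:Mul2,r5:Mul1
c10: CDB Mul2=15; stall | r0:Add1,r1:32,r2:14,r3:25,r4:15,r5:Mul1
c11: stall | r0:Add1,r1:32,r2:14,r3:25,r4:15,r5:Mul1
c12: CDB Add1=-1; issue ADD r1<-Add1 | r0:-1,r1:Add1,r2:14,r3:25,r4:15,r5:Mul1
c13: CDB Add2=1 | r0:-1,r1:Add1,r2:14,r3:25,r4:15,r5:Mul1
c14: CDB Add1=28 | r0:-1,r1:28,r2:14,r3:25,r4:15,r5:Mul1

STATUS = VALUE -1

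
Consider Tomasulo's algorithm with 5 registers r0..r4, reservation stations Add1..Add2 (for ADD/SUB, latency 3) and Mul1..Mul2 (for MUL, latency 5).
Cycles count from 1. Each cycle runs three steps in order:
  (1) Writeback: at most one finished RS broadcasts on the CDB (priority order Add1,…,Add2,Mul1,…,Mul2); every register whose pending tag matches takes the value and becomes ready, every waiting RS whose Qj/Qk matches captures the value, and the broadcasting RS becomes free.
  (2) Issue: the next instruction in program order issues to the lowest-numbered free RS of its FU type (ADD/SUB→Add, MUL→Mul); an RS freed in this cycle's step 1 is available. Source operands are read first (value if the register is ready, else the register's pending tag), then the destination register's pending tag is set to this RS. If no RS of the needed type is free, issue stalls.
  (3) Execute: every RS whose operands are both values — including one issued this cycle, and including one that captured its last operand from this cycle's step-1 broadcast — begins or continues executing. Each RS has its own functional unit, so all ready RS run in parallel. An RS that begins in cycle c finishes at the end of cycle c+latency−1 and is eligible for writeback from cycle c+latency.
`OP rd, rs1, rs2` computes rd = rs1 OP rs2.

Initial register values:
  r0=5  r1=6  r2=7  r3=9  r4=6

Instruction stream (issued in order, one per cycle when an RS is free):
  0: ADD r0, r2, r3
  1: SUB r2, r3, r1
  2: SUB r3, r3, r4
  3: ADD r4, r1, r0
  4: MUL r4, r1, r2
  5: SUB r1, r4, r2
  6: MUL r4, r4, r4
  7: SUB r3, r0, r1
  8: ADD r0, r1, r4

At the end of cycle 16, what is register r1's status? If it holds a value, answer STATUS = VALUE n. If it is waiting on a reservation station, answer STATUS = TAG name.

STATUS = VALUE 15

c1: issue ADD r0<-Add1 | r0:Add1,r1:6,r2:7,r3:9,r4:6
c2: issue SUB r2<-Add2 | r0:Add1,r1:6,r2:Add2,r3:9,r4:6
c3: stall | r0:Add1,r1:6,r2:Add2,r3:9,r4:6
c4: CDB Add1=16; issue SUB r3<-Add1 | r0:16,r1:6,r2:Add2,r3:Add1,r4:6
c5: CDB Add2=3; issue ADD r4<-Add2 | r0:16,r1:6,r2:3,r3:Add1,r4:Add2
c6: issue MUL r4<-Mul1 | r0:16,r1:6,r2:3,r3:Add1,r4:Mul1
c7: CDB Add1=3; issue SUB r1<-Add1 | r0:16,r1:Add1,r2:3,r3:3,r4:Mul1
c8: CDB Add2=22; issue MUL r4<-Mul2 | r0:16,r1:Add1,r2:3,r3:3,r4:Mul2
c9: issue SUB r3<-Add2 | r0:16,r1:Add1,r2:3,r3:Add2,r4:Mul2
c10: stall | r0:16,r1:Add1,r2:3,r3:Add2,r4:Mul2
c11: CDB Mul1=18; stall | r0:16,r1:Add1,r2:3,r3:Add2,r4:Mul2
c12: stall | r0:16,r1:Add1,r2:3,r3:Add2,r4:Mul2
c13: stall | r0:16,r1:Add1,r2:3,r3:Add2,r4:Mul2
c14: CDB Add1=15; issue ADD r0<-Add1 | r0:Add1,r1:15,r2:3,r3:Add2,r4:Mul2
c15: - | r0:Add1,r1:15,r2:3,r3:Add2,r4:Mul2
c16: CDB Mul2=324 | r0:Add1,r1:15,r2:3,r3:Add2,r4:324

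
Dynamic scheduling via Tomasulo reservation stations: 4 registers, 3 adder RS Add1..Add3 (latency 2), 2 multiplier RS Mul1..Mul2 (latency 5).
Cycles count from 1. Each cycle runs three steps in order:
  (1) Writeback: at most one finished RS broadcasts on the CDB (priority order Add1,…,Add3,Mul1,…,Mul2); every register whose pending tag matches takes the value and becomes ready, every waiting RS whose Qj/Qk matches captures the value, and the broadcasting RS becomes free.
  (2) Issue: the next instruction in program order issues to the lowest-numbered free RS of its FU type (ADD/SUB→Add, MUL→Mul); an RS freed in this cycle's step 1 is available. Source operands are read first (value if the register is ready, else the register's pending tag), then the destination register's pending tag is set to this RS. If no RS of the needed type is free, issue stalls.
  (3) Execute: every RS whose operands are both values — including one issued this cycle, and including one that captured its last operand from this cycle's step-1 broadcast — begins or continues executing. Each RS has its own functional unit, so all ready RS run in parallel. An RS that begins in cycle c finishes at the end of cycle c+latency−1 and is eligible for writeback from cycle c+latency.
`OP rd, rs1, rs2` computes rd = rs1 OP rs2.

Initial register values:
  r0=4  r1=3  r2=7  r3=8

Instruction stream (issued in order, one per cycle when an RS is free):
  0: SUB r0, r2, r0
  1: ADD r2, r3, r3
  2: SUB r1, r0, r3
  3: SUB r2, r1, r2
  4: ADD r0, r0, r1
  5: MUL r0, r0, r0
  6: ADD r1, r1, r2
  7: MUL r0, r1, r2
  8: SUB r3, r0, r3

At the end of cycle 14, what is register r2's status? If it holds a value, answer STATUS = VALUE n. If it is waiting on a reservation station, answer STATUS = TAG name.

STATUS = VALUE -21

cycle 1: issue SUB r0<-Add1 // r0:Add1,r1:3,r2:7,r3:8
cycle 2: issue ADD r2<-Add2 // r0:Add1,r1:3,r2:Add2,r3:8
cycle 3: CDB Add1=3; issue SUB r1<-Add1 // r0:3,r1:Add1,r2:Add2,r3:8
cycle 4: CDB Add2=16; issue SUB r2<-Add2 // r0:3,r1:Add1,r2:Add2,r3:8
cycle 5: CDB Add1=-5; issue ADD r0<-Add1 // r0:Add1,r1:-5,r2:Add2,r3:8
cycle 6: issue MUL r0<-Mul1 // r0:Mul1,r1:-5,r2:Add2,r3:8
cycle 7: CDB Add1=-2; issue ADD r1<-Add1 // r0:Mul1,r1:Add1,r2:Add2,r3:8
cycle 8: CDB Add2=-21; issue MUL r0<-Mul2 // r0:Mul2,r1:Add1,r2:-21,r3:8
cycle 9: issue SUB r3<-Add2 // r0:Mul2,r1:Add1,r2:-21,r3:Add2
cycle 10: CDB Add1=-26 // r0:Mul2,r1:-26,r2:-21,r3:Add2
cycle 11: - // r0:Mul2,r1:-26,r2:-21,r3:Add2
cycle 12: CDB Mul1=4 // r0:Mul2,r1:-26,r2:-21,r3:Add2
cycle 13: - // r0:Mul2,r1:-26,r2:-21,r3:Add2
cycle 14: - // r0:Mul2,r1:-26,r2:-21,r3:Add2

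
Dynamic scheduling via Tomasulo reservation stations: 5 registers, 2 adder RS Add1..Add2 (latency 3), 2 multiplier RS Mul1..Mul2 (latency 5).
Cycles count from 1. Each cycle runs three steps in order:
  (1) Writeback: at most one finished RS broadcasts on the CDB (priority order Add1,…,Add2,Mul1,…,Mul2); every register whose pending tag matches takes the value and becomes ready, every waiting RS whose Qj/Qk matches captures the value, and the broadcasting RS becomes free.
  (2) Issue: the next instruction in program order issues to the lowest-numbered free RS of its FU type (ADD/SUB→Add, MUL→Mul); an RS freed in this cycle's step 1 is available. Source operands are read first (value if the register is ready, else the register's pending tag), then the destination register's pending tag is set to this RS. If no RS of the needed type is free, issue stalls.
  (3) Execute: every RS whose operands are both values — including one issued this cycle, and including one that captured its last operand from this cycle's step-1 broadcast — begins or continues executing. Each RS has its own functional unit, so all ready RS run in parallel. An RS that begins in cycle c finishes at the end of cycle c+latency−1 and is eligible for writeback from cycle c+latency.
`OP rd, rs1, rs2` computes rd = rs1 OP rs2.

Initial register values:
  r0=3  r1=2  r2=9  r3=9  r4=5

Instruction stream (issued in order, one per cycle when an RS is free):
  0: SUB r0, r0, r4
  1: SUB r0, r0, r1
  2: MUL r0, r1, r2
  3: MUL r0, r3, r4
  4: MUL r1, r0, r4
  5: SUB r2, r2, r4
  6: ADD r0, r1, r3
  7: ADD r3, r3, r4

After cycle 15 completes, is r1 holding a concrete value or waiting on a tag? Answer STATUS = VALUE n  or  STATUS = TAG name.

cycle 1: issue SUB r0<-Add1 // r0:Add1,r1:2,r2:9,r3:9,r4:5
cycle 2: issue SUB r0<-Add2 // r0:Add2,r1:2,r2:9,r3:9,r4:5
cycle 3: issue MUL r0<-Mul1 // r0:Mul1,r1:2,r2:9,r3:9,r4:5
cycle 4: CDB Add1=-2; issue MUL r0<-Mul2 // r0:Mul2,r1:2,r2:9,r3:9,r4:5
cycle 5: stall // r0:Mul2,r1:2,r2:9,r3:9,r4:5
cycle 6: stall // r0:Mul2,r1:2,r2:9,r3:9,r4:5
cycle 7: CDB Add2=-4; stall // r0:Mul2,r1:2,r2:9,r3:9,r4:5
cycle 8: CDB Mul1=18; issue MUL r1<-Mul1 // r0:Mul2,r1:Mul1,r2:9,r3:9,r4:5
cycle 9: CDB Mul2=45; issue SUB r2<-Add1 // r0:45,r1:Mul1,r2:Add1,r3:9,r4:5
cycle 10: issue ADD r0<-Add2 // r0:Add2,r1:Mul1,r2:Add1,r3:9,r4:5
cycle 11: stall // r0:Add2,r1:Mul1,r2:Add1,r3:9,r4:5
cycle 12: CDB Add1=4; issue ADD r3<-Add1 // r0:Add2,r1:Mul1,r2:4,r3:Add1,r4:5
cycle 13: - // r0:Add2,r1:Mul1,r2:4,r3:Add1,r4:5
cycle 14: CDB Mul1=225 // r0:Add2,r1:225,r2:4,r3:Add1,r4:5
cycle 15: CDB Add1=14 // r0:Add2,r1:225,r2:4,r3:14,r4:5

STATUS = VALUE 225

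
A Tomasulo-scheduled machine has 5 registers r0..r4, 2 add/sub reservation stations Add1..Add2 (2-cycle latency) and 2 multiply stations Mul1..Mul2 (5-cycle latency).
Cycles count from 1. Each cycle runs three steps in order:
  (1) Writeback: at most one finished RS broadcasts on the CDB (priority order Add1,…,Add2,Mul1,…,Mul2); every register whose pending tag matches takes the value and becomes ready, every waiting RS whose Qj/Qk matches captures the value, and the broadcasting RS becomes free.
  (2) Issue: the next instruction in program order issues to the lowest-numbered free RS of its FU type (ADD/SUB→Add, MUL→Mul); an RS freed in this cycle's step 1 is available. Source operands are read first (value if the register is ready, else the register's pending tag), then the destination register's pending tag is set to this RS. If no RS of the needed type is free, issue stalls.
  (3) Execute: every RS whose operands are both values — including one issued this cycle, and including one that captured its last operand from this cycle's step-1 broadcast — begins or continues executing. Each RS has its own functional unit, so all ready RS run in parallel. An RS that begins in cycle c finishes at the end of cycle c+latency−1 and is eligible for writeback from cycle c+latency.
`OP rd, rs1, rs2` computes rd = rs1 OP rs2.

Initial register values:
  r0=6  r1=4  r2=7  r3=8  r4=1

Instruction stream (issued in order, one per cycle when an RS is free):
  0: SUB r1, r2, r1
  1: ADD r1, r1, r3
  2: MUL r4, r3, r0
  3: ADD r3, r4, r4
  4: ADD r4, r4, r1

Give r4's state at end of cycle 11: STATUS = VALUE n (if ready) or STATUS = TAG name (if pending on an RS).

STATUS = VALUE 59

cycle 1: issue SUB r1<-Add1 // r0:6,r1:Add1,r2:7,r3:8,r4:1
cycle 2: issue ADD r1<-Add2 // r0:6,r1:Add2,r2:7,r3:8,r4:1
cycle 3: CDB Add1=3; issue MUL r4<-Mul1 // r0:6,r1:Add2,r2:7,r3:8,r4:Mul1
cycle 4: issue ADD r3<-Add1 // r0:6,r1:Add2,r2:7,r3:Add1,r4:Mul1
cycle 5: CDB Add2=11; issue ADD r4<-Add2 // r0:6,r1:11,r2:7,r3:Add1,r4:Add2
cycle 6: - // r0:6,r1:11,r2:7,r3:Add1,r4:Add2
cycle 7: - // r0:6,r1:11,r2:7,r3:Add1,r4:Add2
cycle 8: CDB Mul1=48 // r0:6,r1:11,r2:7,r3:Add1,r4:Add2
cycle 9: - // r0:6,r1:11,r2:7,r3:Add1,r4:Add2
cycle 10: CDB Add1=96 // r0:6,r1:11,r2:7,r3:96,r4:Add2
cycle 11: CDB Add2=59 // r0:6,r1:11,r2:7,r3:96,r4:59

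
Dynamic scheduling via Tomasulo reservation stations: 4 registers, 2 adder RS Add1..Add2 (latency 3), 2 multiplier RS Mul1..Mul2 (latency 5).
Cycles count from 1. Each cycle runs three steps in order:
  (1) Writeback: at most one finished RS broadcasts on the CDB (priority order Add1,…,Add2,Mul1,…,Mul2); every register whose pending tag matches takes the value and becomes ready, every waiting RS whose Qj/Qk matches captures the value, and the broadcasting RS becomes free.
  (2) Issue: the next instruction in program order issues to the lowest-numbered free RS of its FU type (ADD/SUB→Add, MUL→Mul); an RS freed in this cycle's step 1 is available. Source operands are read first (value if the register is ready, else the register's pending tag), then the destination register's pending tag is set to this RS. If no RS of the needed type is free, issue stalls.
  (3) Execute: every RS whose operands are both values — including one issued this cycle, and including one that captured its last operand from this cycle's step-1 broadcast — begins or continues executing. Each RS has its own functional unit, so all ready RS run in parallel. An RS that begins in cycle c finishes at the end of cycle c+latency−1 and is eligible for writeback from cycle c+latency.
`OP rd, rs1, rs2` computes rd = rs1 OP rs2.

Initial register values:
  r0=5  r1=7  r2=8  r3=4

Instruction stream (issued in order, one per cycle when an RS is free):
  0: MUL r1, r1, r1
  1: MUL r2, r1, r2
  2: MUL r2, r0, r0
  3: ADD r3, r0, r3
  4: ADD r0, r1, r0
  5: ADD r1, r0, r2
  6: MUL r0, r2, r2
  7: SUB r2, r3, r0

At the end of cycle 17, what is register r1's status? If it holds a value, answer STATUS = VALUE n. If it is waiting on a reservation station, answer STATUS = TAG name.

c1: issue MUL r1<-Mul1 | r0:5,r1:Mul1,r2:8,r3:4
c2: issue MUL r2<-Mul2 | r0:5,r1:Mul1,r2:Mul2,r3:4
c3: stall | r0:5,r1:Mul1,r2:Mul2,r3:4
c4: stall | r0:5,r1:Mul1,r2:Mul2,r3:4
c5: stall | r0:5,r1:Mul1,r2:Mul2,r3:4
c6: CDB Mul1=49; issue MUL r2<-Mul1 | r0:5,r1:49,r2:Mul1,r3:4
c7: issue ADD r3<-Add1 | r0:5,r1:49,r2:Mul1,r3:Add1
c8: issue ADD r0<-Add2 | r0:Add2,r1:49,r2:Mul1,r3:Add1
c9: stall | r0:Add2,r1:49,r2:Mul1,r3:Add1
c10: CDB Add1=9; issue ADD r1<-Add1 | r0:Add2,r1:Add1,r2:Mul1,r3:9
c11: CDB Add2=54; stall | r0:54,r1:Add1,r2:Mul1,r3:9
c12: CDB Mul1=25; issue MUL r0<-Mul1 | r0:Mul1,r1:Add1,r2:25,r3:9
c13: CDB Mul2=392; issue SUB r2<-Add2 | r0:Mul1,r1:Add1,r2:Add2,r3:9
c14: - | r0:Mul1,r1:Add1,r2:Add2,r3:9
c15: CDB Add1=79 | r0:Mul1,r1:79,r2:Add2,r3:9
c16: - | r0:Mul1,r1:79,r2:Add2,r3:9
c17: CDB Mul1=625 | r0:625,r1:79,r2:Add2,r3:9

STATUS = VALUE 79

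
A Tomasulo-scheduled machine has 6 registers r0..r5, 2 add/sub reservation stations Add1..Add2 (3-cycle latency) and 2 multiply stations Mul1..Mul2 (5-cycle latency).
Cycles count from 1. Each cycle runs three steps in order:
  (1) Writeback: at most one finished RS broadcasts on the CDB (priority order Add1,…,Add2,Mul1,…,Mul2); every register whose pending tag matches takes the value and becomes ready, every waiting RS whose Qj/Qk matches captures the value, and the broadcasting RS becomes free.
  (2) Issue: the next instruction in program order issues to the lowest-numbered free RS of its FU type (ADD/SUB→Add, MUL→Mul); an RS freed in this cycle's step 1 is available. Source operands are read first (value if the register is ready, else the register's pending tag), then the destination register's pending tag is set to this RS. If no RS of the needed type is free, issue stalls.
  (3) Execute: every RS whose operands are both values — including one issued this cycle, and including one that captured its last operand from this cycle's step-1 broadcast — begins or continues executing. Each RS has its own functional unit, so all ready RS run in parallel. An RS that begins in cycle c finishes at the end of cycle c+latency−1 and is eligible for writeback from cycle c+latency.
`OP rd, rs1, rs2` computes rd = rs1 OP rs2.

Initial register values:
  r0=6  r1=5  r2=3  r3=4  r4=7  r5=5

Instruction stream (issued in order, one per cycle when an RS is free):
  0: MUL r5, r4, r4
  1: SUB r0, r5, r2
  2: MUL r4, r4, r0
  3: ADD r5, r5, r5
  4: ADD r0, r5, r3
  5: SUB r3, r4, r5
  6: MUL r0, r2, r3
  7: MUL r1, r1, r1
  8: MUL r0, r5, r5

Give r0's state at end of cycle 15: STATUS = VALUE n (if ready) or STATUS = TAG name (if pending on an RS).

STATUS = TAG Mul1

  c1: issue MUL r5<-Mul1  regs: r0:6,r1:5,r2:3,r3:4,r4:7,r5:Mul1
  c2: issue SUB r0<-Add1  regs: r0:Add1,r1:5,r2:3,r3:4,r4:7,r5:Mul1
  c3: issue MUL r4<-Mul2  regs: r0:Add1,r1:5,r2:3,r3:4,r4:Mul2,r5:Mul1
  c4: issue ADD r5<-Add2  regs: r0:Add1,r1:5,r2:3,r3:4,r4:Mul2,r5:Add2
  c5: stall  regs: r0:Add1,r1:5,r2:3,r3:4,r4:Mul2,r5:Add2
  c6: CDB Mul1=49; stall  regs: r0:Add1,r1:5,r2:3,r3:4,r4:Mul2,r5:Add2
  c7: stall  regs: r0:Add1,r1:5,r2:3,r3:4,r4:Mul2,r5:Add2
  c8: stall  regs: r0:Add1,r1:5,r2:3,r3:4,r4:Mul2,r5:Add2
  c9: CDB Add1=46; issue ADD r0<-Add1  regs: r0:Add1,r1:5,r2:3,r3:4,r4:Mul2,r5:Add2
  c10: CDB Add2=98; issue SUB r3<-Add2  regs: r0:Add1,r1:5,r2:3,r3:Add2,r4:Mul2,r5:98
  c11: issue MUL r0<-Mul1  regs: r0:Mul1,r1:5,r2:3,r3:Add2,r4:Mul2,r5:98
  c12: stall  regs: r0:Mul1,r1:5,r2:3,r3:Add2,r4:Mul2,r5:98
  c13: CDB Add1=102; stall  regs: r0:Mul1,r1:5,r2:3,r3:Add2,r4:Mul2,r5:98
  c14: CDB Mul2=322; issue MUL r1<-Mul2  regs: r0:Mul1,r1:Mul2,r2:3,r3:Add2,r4:322,r5:98
  c15: stall  regs: r0:Mul1,r1:Mul2,r2:3,r3:Add2,r4:322,r5:98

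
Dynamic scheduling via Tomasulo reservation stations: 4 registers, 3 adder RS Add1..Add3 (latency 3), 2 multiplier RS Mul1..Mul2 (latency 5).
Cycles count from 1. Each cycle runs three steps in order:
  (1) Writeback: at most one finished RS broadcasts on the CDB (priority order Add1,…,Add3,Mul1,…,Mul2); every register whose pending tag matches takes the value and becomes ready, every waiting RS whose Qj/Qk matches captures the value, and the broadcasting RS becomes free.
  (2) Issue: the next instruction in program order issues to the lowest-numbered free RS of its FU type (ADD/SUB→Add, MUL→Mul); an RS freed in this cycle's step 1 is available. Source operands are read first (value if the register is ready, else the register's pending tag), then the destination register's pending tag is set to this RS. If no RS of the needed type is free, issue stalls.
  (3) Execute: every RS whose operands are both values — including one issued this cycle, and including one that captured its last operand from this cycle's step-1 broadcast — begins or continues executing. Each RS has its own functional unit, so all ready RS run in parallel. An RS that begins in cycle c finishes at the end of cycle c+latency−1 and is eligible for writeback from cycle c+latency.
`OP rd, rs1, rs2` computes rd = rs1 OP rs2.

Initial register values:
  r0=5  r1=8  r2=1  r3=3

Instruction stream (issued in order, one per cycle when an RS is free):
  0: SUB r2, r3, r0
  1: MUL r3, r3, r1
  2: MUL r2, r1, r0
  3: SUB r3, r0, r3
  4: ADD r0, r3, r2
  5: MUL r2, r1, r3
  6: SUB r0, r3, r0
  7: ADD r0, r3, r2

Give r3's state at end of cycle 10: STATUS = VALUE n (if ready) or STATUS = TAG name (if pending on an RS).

STATUS = VALUE -19

c1: issue SUB r2<-Add1 | r0:5,r1:8,r2:Add1,r3:3
c2: issue MUL r3<-Mul1 | r0:5,r1:8,r2:Add1,r3:Mul1
c3: issue MUL r2<-Mul2 | r0:5,r1:8,r2:Mul2,r3:Mul1
c4: CDB Add1=-2; issue SUB r3<-Add1 | r0:5,r1:8,r2:Mul2,r3:Add1
c5: issue ADD r0<-Add2 | r0:Add2,r1:8,r2:Mul2,r3:Add1
c6: stall | r0:Add2,r1:8,r2:Mul2,r3:Add1
c7: CDB Mul1=24; issue MUL r2<-Mul1 | r0:Add2,r1:8,r2:Mul1,r3:Add1
c8: CDB Mul2=40; issue SUB r0<-Add3 | r0:Add3,r1:8,r2:Mul1,r3:Add1
c9: stall | r0:Add3,r1:8,r2:Mul1,r3:Add1
c10: CDB Add1=-19; issue ADD r0<-Add1 | r0:Add1,r1:8,r2:Mul1,r3:-19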